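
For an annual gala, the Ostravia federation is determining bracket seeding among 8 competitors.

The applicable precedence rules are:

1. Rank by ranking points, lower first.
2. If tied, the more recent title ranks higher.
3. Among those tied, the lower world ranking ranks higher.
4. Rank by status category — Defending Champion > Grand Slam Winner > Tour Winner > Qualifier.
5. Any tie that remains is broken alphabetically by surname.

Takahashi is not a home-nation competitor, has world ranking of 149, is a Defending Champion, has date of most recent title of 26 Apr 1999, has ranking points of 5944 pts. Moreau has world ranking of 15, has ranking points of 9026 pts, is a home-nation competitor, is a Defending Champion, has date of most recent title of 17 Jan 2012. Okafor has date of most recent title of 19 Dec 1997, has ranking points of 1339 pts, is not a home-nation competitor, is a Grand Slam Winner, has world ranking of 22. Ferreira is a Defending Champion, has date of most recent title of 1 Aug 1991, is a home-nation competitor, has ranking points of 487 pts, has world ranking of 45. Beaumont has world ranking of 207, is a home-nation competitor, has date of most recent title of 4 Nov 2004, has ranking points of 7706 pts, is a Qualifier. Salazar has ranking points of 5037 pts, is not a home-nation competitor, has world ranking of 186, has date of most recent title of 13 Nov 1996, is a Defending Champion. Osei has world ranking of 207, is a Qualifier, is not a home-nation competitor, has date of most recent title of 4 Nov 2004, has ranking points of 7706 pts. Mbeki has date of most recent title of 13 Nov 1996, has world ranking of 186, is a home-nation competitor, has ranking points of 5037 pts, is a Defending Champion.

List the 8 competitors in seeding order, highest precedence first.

Ferreira, Okafor, Mbeki, Salazar, Takahashi, Beaumont, Osei, Moreau

By ranking points (lower first): Ferreira (487 pts); then Okafor (1339 pts); then Mbeki and Salazar (both 5037 pts); then Takahashi (5944 pts); then Beaumont and Osei (both 7706 pts); then Moreau (9026 pts).
Mbeki and Salazar both have date of most recent title 13 Nov 1996, so the next rule applies.
Mbeki and Salazar both have world ranking 186, so the next rule applies.
Mbeki and Salazar are each Defending Champion, so the next rule applies.
Among Mbeki and Salazar, alphabetically by surname: Mbeki before Salazar.
Beaumont and Osei both have date of most recent title 4 Nov 2004, so the next rule applies.
Beaumont and Osei both have world ranking 207, so the next rule applies.
Beaumont and Osei are each Qualifier, so the next rule applies.
Among Beaumont and Osei, alphabetically by surname: Beaumont before Osei.
Full order: Ferreira, Okafor, Mbeki, Salazar, Takahashi, Beaumont, Osei, Moreau.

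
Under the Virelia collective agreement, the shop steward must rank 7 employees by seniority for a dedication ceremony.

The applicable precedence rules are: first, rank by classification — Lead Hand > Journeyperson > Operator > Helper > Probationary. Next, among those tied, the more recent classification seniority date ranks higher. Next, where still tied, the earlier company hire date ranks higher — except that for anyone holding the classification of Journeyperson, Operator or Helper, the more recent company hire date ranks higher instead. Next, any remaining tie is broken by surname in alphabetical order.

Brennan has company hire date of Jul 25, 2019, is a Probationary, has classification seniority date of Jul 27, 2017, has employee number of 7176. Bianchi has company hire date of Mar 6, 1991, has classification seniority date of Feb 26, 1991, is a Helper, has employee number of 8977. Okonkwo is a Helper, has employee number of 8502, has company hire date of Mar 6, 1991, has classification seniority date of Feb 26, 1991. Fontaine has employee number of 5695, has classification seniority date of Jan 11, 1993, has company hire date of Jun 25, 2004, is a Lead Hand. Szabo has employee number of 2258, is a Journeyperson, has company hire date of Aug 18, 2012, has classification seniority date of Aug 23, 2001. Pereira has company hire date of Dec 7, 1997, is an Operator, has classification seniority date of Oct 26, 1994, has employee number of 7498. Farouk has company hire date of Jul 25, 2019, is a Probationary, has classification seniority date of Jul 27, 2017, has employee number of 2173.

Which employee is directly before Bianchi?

Pereira

By classification: Fontaine (Lead Hand); then Szabo (Journeyperson); then Pereira (Operator); then Bianchi and Okonkwo (Helper); then Brennan and Farouk (Probationary).
Bianchi and Okonkwo both have classification seniority date Feb 26, 1991, so the next rule applies.
Bianchi and Okonkwo both have company hire date Mar 6, 1991, so the next rule applies.
Among Bianchi and Okonkwo, alphabetically by surname: Bianchi before Okonkwo.
Brennan and Farouk both have classification seniority date Jul 27, 2017, so the next rule applies.
Brennan and Farouk both have company hire date Jul 25, 2019, so the next rule applies.
Among Brennan and Farouk, alphabetically by surname: Brennan before Farouk.
Order: Fontaine, Szabo, Pereira, Bianchi, Okonkwo, Brennan, Farouk.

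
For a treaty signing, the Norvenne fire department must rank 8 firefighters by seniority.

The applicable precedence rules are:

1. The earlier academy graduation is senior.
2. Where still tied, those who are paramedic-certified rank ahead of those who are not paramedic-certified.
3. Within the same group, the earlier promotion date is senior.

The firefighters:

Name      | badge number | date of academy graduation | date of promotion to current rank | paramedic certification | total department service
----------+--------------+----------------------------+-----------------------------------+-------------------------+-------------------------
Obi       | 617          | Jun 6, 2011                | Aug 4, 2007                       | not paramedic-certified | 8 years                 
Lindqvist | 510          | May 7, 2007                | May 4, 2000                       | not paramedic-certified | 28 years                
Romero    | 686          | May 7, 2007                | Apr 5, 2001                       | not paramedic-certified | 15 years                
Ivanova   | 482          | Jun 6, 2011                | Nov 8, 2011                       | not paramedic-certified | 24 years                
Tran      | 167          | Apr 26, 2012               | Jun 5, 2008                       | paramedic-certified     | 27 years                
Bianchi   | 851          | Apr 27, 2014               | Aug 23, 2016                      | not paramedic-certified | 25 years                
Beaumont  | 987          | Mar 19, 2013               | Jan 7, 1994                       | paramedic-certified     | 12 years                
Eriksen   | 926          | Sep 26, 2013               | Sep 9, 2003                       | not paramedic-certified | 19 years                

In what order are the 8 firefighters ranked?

By date of academy graduation (earlier first): Lindqvist and Romero (both May 7, 2007); then Obi and Ivanova (both Jun 6, 2011); then Tran (Apr 26, 2012); then Beaumont (Mar 19, 2013); then Eriksen (Sep 26, 2013); then Bianchi (Apr 27, 2014).
Lindqvist and Romero are each not paramedic-certified, so the next rule applies.
Among Lindqvist and Romero, by date of promotion to current rank (earlier first): Lindqvist (May 4, 2000) before Romero (Apr 5, 2001).
Obi and Ivanova are each not paramedic-certified, so the next rule applies.
Among Obi and Ivanova, by date of promotion to current rank (earlier first): Obi (Aug 4, 2007) before Ivanova (Nov 8, 2011).
Full order: Lindqvist, Romero, Obi, Ivanova, Tran, Beaumont, Eriksen, Bianchi.

Lindqvist, Romero, Obi, Ivanova, Tran, Beaumont, Eriksen, Bianchi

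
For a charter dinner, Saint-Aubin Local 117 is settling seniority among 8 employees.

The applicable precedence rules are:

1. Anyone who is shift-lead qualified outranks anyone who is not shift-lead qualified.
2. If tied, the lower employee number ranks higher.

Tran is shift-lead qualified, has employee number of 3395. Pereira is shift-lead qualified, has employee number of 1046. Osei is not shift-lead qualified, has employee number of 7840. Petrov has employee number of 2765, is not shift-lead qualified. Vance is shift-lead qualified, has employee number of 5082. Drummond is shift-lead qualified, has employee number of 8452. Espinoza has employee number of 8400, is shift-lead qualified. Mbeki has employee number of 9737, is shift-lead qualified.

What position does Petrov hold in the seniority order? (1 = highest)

7

By the first rule: Pereira, Tran, Vance, Espinoza, Drummond and Mbeki (each shift-lead qualified); then Petrov and Osei (both not shift-lead qualified).
Among Pereira, Tran, Vance, Espinoza, Drummond and Mbeki, by employee number (lower first): Pereira (1046) before Tran (3395) before Vance (5082) before Espinoza (8400) before Drummond (8452) before Mbeki (9737).
Among Petrov and Osei, by employee number (lower first): Petrov (2765) before Osei (7840).
Order: Pereira, Tran, Vance, Espinoza, Drummond, Mbeki, Petrov, Osei. So position 7.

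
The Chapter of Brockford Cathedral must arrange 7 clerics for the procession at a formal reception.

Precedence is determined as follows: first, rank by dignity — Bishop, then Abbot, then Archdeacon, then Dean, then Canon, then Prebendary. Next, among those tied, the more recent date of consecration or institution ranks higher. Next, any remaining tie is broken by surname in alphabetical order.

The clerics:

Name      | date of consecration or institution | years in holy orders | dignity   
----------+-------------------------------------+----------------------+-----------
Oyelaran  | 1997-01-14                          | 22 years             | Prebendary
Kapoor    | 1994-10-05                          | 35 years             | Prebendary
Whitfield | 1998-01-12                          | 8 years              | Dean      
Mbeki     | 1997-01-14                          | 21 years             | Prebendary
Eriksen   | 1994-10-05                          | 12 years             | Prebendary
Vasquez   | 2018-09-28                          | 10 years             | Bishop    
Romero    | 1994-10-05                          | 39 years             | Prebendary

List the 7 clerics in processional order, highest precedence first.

By dignity: Vasquez (Bishop); then Whitfield (Dean); then Mbeki, Oyelaran, Eriksen, Kapoor and Romero (Prebendary).
Among Mbeki, Oyelaran, Eriksen, Kapoor and Romero, by date of consecration or institution (later first): Mbeki and Oyelaran (1997-01-14) before Eriksen, Kapoor and Romero (1994-10-05).
Among Mbeki and Oyelaran, alphabetically by surname: Mbeki before Oyelaran.
Among Eriksen, Kapoor and Romero, alphabetically by surname: Eriksen before Kapoor before Romero.
Full order: Vasquez, Whitfield, Mbeki, Oyelaran, Eriksen, Kapoor, Romero.

Vasquez, Whitfield, Mbeki, Oyelaran, Eriksen, Kapoor, Romero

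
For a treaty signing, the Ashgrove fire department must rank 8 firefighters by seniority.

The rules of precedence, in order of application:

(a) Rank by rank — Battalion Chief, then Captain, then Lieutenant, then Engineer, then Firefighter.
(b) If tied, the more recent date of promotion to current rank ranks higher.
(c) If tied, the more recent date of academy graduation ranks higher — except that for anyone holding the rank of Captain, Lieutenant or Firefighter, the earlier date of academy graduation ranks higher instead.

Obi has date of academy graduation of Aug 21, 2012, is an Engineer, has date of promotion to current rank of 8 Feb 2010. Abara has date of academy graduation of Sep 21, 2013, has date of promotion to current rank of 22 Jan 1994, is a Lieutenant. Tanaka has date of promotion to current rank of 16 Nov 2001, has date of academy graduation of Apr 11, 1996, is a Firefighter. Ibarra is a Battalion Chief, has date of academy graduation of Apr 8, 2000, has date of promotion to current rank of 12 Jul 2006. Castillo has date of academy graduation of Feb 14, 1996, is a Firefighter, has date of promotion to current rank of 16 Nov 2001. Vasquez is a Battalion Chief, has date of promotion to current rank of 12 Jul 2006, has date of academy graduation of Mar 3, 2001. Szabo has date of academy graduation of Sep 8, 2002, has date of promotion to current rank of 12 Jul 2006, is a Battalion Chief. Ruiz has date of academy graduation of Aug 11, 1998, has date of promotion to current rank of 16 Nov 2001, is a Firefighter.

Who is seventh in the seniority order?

Tanaka

By rank: Szabo, Vasquez and Ibarra (Battalion Chief); then Abara (Lieutenant); then Obi (Engineer); then Castillo, Tanaka and Ruiz (Firefighter).
Szabo, Vasquez and Ibarra all have date of promotion to current rank 12 Jul 2006, so the next rule applies.
Among Szabo, Vasquez and Ibarra, by date of academy graduation (later first): Szabo (Sep 8, 2002) before Vasquez (Mar 3, 2001) before Ibarra (Apr 8, 2000).
Castillo, Tanaka and Ruiz all have date of promotion to current rank 16 Nov 2001, so the next rule applies.
Among Castillo, Tanaka and Ruiz, by date of academy graduation (earlier first) (reversed rule for this group): Castillo (Feb 14, 1996) before Tanaka (Apr 11, 1996) before Ruiz (Aug 11, 1998).
Order: Szabo, Vasquez, Ibarra, Abara, Obi, Castillo, Tanaka, Ruiz.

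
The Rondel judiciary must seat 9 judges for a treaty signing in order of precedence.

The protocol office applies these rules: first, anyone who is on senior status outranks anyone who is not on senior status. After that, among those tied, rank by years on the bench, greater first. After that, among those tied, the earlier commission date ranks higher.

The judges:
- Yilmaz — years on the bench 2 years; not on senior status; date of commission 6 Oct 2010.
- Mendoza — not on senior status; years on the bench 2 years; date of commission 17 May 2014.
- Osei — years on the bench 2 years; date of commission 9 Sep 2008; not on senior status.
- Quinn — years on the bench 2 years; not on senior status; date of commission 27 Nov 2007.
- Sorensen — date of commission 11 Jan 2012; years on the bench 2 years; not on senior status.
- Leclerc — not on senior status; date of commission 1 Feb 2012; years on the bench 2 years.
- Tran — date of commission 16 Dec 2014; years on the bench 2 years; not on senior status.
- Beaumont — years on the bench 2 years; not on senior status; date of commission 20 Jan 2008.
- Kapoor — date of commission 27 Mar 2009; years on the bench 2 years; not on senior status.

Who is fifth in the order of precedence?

Yilmaz

By the first rule: Quinn, Beaumont, Osei, Kapoor, Yilmaz, Sorensen, Leclerc, Mendoza and Tran (each not on senior status).
Quinn, Beaumont, Osei, Kapoor, Yilmaz, Sorensen, Leclerc, Mendoza and Tran all have years on the bench 2 years, so the next rule applies.
Among Quinn, Beaumont, Osei, Kapoor, Yilmaz, Sorensen, Leclerc, Mendoza and Tran, by date of commission (earlier first): Quinn (27 Nov 2007) before Beaumont (20 Jan 2008) before Osei (9 Sep 2008) before Kapoor (27 Mar 2009) before Yilmaz (6 Oct 2010) before Sorensen (11 Jan 2012) before Leclerc (1 Feb 2012) before Mendoza (17 May 2014) before Tran (16 Dec 2014).
Order: Quinn, Beaumont, Osei, Kapoor, Yilmaz, Sorensen, Leclerc, Mendoza, Tran.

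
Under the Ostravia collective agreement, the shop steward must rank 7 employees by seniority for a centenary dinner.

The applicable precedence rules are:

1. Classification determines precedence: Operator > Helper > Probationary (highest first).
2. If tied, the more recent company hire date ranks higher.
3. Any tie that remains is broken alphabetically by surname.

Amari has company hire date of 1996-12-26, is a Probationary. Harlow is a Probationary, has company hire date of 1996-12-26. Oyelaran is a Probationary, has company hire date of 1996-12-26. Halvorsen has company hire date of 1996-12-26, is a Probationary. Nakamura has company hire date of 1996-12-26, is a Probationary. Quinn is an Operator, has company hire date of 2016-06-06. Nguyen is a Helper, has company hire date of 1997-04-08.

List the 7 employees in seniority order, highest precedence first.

By classification: Quinn (Operator); then Nguyen (Helper); then Amari, Halvorsen, Harlow, Nakamura and Oyelaran (Probationary).
Amari, Halvorsen, Harlow, Nakamura and Oyelaran all have company hire date 1996-12-26, so the next rule applies.
Among Amari, Halvorsen, Harlow, Nakamura and Oyelaran, alphabetically by surname: Amari before Halvorsen before Harlow before Nakamura before Oyelaran.
Full order: Quinn, Nguyen, Amari, Halvorsen, Harlow, Nakamura, Oyelaran.

Quinn, Nguyen, Amari, Halvorsen, Harlow, Nakamura, Oyelaran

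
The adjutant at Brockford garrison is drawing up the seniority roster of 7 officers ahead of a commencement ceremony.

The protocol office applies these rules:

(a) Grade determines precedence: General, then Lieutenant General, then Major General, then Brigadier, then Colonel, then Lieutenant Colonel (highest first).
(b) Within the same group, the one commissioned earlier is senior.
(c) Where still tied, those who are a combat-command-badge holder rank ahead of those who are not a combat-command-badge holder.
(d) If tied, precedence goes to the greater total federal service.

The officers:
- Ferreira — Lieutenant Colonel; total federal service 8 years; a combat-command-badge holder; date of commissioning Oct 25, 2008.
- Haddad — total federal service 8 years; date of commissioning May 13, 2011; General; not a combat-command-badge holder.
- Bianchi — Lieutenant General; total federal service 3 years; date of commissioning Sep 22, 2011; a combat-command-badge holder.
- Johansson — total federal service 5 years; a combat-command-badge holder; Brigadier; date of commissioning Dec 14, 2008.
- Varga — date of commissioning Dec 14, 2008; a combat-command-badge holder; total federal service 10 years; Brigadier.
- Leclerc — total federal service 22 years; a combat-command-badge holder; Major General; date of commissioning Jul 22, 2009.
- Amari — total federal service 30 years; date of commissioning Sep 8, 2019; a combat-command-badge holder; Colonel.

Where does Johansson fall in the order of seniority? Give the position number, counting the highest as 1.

5

By grade: Haddad (General); then Bianchi (Lieutenant General); then Leclerc (Major General); then Varga and Johansson (Brigadier); then Amari (Colonel); then Ferreira (Lieutenant Colonel).
Varga and Johansson both have date of commissioning Dec 14, 2008, so the next rule applies.
Varga and Johansson are each a combat-command-badge holder, so the next rule applies.
Among Varga and Johansson, by total federal service (higher first): Varga (10 years) before Johansson (5 years).
Order: Haddad, Bianchi, Leclerc, Varga, Johansson, Amari, Ferreira. So position 5.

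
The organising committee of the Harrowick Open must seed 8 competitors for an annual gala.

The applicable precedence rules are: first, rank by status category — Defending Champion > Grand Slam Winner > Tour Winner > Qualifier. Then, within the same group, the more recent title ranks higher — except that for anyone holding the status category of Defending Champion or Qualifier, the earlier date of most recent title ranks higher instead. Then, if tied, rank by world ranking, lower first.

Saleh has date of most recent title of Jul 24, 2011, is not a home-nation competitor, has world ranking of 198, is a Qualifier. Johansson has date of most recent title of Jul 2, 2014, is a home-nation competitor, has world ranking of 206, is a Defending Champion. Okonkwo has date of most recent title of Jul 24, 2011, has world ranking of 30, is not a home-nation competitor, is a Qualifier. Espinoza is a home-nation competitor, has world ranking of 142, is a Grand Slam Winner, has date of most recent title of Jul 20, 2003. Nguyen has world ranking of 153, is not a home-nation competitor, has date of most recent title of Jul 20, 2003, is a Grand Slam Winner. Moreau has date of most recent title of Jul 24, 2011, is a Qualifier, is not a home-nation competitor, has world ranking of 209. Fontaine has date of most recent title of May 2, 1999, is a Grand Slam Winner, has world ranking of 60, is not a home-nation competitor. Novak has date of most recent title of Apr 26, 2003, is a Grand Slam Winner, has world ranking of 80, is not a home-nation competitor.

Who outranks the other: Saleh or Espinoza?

By status category: Johansson (Defending Champion); then Espinoza, Nguyen, Novak and Fontaine (Grand Slam Winner); then Okonkwo, Saleh and Moreau (Qualifier).
Among Espinoza, Nguyen, Novak and Fontaine, by date of most recent title (later first): Espinoza and Nguyen (Jul 20, 2003) before Novak (Apr 26, 2003) before Fontaine (May 2, 1999).
Among Espinoza and Nguyen, by world ranking (lower first): Espinoza (142) before Nguyen (153).
Okonkwo, Saleh and Moreau all have date of most recent title Jul 24, 2011, so the next rule applies.
Among Okonkwo, Saleh and Moreau, by world ranking (lower first): Okonkwo (30) before Saleh (198) before Moreau (209).
So Espinoza takes precedence.

Espinoza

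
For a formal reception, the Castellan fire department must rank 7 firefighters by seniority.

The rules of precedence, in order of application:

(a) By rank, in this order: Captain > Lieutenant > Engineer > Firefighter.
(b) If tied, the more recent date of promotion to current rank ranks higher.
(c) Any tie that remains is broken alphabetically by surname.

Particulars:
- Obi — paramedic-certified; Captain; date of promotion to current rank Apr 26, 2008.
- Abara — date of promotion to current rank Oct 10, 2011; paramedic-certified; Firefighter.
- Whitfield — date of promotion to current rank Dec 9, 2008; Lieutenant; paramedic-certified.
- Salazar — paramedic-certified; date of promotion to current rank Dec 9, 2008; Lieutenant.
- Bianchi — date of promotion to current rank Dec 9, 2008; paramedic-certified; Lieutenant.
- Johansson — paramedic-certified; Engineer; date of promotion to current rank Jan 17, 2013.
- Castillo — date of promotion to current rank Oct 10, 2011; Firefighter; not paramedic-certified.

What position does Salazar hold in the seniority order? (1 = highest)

3

By rank: Obi (Captain); then Bianchi, Salazar and Whitfield (Lieutenant); then Johansson (Engineer); then Abara and Castillo (Firefighter).
Bianchi, Salazar and Whitfield all have date of promotion to current rank Dec 9, 2008, so the next rule applies.
Among Bianchi, Salazar and Whitfield, alphabetically by surname: Bianchi before Salazar before Whitfield.
Abara and Castillo both have date of promotion to current rank Oct 10, 2011, so the next rule applies.
Among Abara and Castillo, alphabetically by surname: Abara before Castillo.
Order: Obi, Bianchi, Salazar, Whitfield, Johansson, Abara, Castillo. So position 3.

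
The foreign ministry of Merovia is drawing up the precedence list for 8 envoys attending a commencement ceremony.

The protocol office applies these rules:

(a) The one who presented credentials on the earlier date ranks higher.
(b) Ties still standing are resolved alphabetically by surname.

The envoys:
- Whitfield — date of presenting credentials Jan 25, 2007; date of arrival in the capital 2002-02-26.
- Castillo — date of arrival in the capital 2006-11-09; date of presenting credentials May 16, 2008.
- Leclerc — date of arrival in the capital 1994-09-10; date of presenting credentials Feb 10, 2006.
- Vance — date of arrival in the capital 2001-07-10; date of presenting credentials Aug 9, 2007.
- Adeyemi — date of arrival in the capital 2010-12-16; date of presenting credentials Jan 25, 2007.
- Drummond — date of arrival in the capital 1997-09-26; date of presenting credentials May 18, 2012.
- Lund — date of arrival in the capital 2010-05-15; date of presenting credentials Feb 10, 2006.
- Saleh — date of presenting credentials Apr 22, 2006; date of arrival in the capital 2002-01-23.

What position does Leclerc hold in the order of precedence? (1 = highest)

By date of presenting credentials (earlier first): Leclerc and Lund (both Feb 10, 2006); then Saleh (Apr 22, 2006); then Adeyemi and Whitfield (both Jan 25, 2007); then Vance (Aug 9, 2007); then Castillo (May 16, 2008); then Drummond (May 18, 2012).
Among Leclerc and Lund, alphabetically by surname: Leclerc before Lund.
Among Adeyemi and Whitfield, alphabetically by surname: Adeyemi before Whitfield.
Order: Leclerc, Lund, Saleh, Adeyemi, Whitfield, Vance, Castillo, Drummond. So position 1.

1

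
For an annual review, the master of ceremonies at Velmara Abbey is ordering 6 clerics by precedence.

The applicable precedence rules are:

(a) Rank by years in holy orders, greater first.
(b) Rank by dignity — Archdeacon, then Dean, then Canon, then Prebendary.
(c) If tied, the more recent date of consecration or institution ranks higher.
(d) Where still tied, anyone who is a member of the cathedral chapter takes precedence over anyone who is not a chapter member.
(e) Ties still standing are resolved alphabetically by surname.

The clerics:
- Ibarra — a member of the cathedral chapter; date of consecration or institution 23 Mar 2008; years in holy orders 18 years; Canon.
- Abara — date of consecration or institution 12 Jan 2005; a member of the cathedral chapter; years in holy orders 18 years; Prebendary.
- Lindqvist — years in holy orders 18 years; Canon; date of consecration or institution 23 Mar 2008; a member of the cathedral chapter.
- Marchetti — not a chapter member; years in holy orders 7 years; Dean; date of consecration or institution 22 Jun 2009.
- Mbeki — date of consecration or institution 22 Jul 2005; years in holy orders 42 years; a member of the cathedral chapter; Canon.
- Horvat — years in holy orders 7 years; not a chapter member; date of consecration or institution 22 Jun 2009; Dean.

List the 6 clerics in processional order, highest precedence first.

Mbeki, Ibarra, Lindqvist, Abara, Horvat, Marchetti

By years in holy orders (higher first): Mbeki (42 years); then Ibarra, Lindqvist and Abara (each 18 years); then Horvat and Marchetti (both 7 years).
Among Ibarra, Lindqvist and Abara, by dignity: Ibarra and Lindqvist (Canon) before Abara (Prebendary).
Ibarra and Lindqvist both have date of consecration or institution 23 Mar 2008, so the next rule applies.
Ibarra and Lindqvist are each a member of the cathedral chapter, so the next rule applies.
Among Ibarra and Lindqvist, alphabetically by surname: Ibarra before Lindqvist.
Horvat and Marchetti are each Dean, so the next rule applies.
Horvat and Marchetti both have date of consecration or institution 22 Jun 2009, so the next rule applies.
Horvat and Marchetti are each not a chapter member, so the next rule applies.
Among Horvat and Marchetti, alphabetically by surname: Horvat before Marchetti.
Full order: Mbeki, Ibarra, Lindqvist, Abara, Horvat, Marchetti.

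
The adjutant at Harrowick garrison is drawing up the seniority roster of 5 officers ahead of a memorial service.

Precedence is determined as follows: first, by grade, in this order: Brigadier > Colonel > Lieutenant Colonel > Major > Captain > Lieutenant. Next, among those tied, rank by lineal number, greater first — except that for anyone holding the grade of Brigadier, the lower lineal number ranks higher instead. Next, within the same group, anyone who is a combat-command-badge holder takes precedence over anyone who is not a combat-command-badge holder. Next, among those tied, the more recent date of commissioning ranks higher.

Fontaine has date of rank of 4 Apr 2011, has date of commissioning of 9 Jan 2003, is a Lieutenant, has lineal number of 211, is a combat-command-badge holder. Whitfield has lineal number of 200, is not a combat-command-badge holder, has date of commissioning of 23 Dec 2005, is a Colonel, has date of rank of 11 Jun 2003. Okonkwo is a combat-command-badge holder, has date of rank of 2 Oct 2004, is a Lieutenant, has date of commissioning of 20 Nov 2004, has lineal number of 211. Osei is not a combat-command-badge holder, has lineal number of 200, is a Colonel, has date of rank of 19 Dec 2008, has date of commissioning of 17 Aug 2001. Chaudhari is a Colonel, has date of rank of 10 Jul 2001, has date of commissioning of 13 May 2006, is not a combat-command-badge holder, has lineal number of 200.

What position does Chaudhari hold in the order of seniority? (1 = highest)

1

By grade: Chaudhari, Whitfield and Osei (Colonel); then Okonkwo and Fontaine (Lieutenant).
Chaudhari, Whitfield and Osei all have lineal number 200, so the next rule applies.
Chaudhari, Whitfield and Osei are each not a combat-command-badge holder, so the next rule applies.
Among Chaudhari, Whitfield and Osei, by date of commissioning (later first): Chaudhari (13 May 2006) before Whitfield (23 Dec 2005) before Osei (17 Aug 2001).
Okonkwo and Fontaine both have lineal number 211, so the next rule applies.
Okonkwo and Fontaine are each a combat-command-badge holder, so the next rule applies.
Among Okonkwo and Fontaine, by date of commissioning (later first): Okonkwo (20 Nov 2004) before Fontaine (9 Jan 2003).
Order: Chaudhari, Whitfield, Osei, Okonkwo, Fontaine. So position 1.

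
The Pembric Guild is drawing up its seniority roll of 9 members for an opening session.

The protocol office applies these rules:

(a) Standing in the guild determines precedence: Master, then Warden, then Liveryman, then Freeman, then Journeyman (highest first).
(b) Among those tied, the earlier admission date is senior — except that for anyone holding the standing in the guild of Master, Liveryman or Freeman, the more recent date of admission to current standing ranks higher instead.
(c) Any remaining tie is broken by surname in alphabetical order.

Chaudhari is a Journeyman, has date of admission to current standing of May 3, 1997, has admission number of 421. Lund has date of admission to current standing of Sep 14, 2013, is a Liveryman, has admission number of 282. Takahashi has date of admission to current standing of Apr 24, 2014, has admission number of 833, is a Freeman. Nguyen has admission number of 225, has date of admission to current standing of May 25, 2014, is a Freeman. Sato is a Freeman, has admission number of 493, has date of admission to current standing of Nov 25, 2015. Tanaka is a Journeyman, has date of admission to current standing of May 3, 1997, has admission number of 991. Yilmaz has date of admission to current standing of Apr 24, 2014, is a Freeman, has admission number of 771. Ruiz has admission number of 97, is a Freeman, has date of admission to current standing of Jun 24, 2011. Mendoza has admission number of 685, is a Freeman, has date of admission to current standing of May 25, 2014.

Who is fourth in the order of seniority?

By standing in the guild: Lund (Liveryman); then Sato, Mendoza, Nguyen, Takahashi, Yilmaz and Ruiz (Freeman); then Chaudhari and Tanaka (Journeyman).
Among Sato, Mendoza, Nguyen, Takahashi, Yilmaz and Ruiz, by date of admission to current standing (later first) (reversed rule for this group): Sato (Nov 25, 2015) before Mendoza and Nguyen (May 25, 2014) before Takahashi and Yilmaz (Apr 24, 2014) before Ruiz (Jun 24, 2011).
Among Mendoza and Nguyen, alphabetically by surname: Mendoza before Nguyen.
Among Takahashi and Yilmaz, alphabetically by surname: Takahashi before Yilmaz.
Chaudhari and Tanaka both have date of admission to current standing May 3, 1997, so the next rule applies.
Among Chaudhari and Tanaka, alphabetically by surname: Chaudhari before Tanaka.
Order: Lund, Sato, Mendoza, Nguyen, Takahashi, Yilmaz, Ruiz, Chaudhari, Tanaka.

Nguyen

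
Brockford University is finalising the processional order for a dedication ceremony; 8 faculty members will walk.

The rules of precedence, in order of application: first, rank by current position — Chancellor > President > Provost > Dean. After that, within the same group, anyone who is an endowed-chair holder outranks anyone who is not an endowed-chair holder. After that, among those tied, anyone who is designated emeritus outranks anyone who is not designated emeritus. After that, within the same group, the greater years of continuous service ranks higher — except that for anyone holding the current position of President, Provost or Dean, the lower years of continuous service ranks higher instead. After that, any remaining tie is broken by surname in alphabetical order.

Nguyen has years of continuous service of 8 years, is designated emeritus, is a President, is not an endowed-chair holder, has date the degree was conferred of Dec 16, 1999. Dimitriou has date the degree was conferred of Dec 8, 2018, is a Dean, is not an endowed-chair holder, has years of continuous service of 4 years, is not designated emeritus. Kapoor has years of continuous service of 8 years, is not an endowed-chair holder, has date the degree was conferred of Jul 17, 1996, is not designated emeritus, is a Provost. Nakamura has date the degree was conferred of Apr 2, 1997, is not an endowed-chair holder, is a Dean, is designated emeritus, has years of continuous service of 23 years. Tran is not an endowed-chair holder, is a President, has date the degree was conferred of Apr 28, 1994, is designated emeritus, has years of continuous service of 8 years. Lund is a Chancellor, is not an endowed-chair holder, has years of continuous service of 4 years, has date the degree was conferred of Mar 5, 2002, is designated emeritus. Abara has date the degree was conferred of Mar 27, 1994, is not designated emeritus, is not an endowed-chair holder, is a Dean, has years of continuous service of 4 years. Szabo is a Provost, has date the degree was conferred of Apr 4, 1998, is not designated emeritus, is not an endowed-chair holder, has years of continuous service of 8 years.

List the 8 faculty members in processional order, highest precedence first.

By current position: Lund (Chancellor); then Nguyen and Tran (President); then Kapoor and Szabo (Provost); then Nakamura, Abara and Dimitriou (Dean).
Nguyen and Tran are each not an endowed-chair holder, so the next rule applies.
Nguyen and Tran are each designated emeritus, so the next rule applies.
Nguyen and Tran both have years of continuous service 8 years, so the next rule applies.
Among Nguyen and Tran, alphabetically by surname: Nguyen before Tran.
Kapoor and Szabo are each not an endowed-chair holder, so the next rule applies.
Kapoor and Szabo are each not designated emeritus, so the next rule applies.
Kapoor and Szabo both have years of continuous service 8 years, so the next rule applies.
Among Kapoor and Szabo, alphabetically by surname: Kapoor before Szabo.
Nakamura, Abara and Dimitriou are each not an endowed-chair holder, so the next rule applies.
Among Nakamura, Abara and Dimitriou, designated emeritus before not designated emeritus: Nakamura (designated emeritus) before Abara and Dimitriou (not designated emeritus).
Abara and Dimitriou both have years of continuous service 4 years, so the next rule applies.
Among Abara and Dimitriou, alphabetically by surname: Abara before Dimitriou.
Full order: Lund, Nguyen, Tran, Kapoor, Szabo, Nakamura, Abara, Dimitriou.

Lund, Nguyen, Tran, Kapoor, Szabo, Nakamura, Abara, Dimitriou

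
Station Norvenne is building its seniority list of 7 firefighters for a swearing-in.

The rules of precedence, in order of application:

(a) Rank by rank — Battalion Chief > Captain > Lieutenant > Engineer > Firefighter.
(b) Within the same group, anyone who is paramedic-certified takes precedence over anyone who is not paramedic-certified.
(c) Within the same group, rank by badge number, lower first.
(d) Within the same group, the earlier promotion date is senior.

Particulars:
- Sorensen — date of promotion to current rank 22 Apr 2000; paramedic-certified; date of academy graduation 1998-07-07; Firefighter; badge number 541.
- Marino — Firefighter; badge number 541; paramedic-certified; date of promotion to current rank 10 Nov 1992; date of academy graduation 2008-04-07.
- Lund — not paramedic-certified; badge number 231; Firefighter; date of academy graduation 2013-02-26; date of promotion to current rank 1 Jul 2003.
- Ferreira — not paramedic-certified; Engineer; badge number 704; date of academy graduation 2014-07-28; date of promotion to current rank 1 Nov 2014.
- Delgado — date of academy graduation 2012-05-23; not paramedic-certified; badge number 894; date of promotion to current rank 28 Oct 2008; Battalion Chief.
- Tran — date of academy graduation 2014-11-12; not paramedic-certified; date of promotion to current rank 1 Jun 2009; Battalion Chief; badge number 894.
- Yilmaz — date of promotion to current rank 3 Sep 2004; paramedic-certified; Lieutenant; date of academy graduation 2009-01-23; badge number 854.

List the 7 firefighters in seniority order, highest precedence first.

By rank: Delgado and Tran (Battalion Chief); then Yilmaz (Lieutenant); then Ferreira (Engineer); then Marino, Sorensen and Lund (Firefighter).
Delgado and Tran are each not paramedic-certified, so the next rule applies.
Delgado and Tran both have badge number 894, so the next rule applies.
Among Delgado and Tran, by date of promotion to current rank (earlier first): Delgado (28 Oct 2008) before Tran (1 Jun 2009).
Among Marino, Sorensen and Lund, paramedic-certified before not paramedic-certified: Marino and Sorensen (paramedic-certified) before Lund (not paramedic-certified).
Marino and Sorensen both have badge number 541, so the next rule applies.
Among Marino and Sorensen, by date of promotion to current rank (earlier first): Marino (10 Nov 1992) before Sorensen (22 Apr 2000).
Full order: Delgado, Tran, Yilmaz, Ferreira, Marino, Sorensen, Lund.

Delgado, Tran, Yilmaz, Ferreira, Marino, Sorensen, Lund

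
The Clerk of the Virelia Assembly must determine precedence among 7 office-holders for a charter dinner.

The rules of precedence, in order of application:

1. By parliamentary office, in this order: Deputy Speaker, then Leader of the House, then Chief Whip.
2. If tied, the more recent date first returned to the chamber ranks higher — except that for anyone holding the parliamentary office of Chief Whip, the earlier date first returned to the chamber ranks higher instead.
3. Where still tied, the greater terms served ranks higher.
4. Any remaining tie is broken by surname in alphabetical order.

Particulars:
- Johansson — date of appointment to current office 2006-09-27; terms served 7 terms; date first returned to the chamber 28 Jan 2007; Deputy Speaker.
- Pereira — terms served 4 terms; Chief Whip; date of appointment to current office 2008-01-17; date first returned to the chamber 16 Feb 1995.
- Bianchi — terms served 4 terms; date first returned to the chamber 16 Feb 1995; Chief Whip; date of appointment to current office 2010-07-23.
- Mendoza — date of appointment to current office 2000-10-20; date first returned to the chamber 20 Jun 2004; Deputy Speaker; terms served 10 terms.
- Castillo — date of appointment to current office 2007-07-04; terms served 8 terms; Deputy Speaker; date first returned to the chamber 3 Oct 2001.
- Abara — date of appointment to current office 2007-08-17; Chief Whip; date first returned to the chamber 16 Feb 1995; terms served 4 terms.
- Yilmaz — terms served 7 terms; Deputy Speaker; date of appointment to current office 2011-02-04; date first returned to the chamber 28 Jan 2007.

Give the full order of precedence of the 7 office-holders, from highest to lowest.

Johansson, Yilmaz, Mendoza, Castillo, Abara, Bianchi, Pereira

By parliamentary office: Johansson, Yilmaz, Mendoza and Castillo (Deputy Speaker); then Abara, Bianchi and Pereira (Chief Whip).
Among Johansson, Yilmaz, Mendoza and Castillo, by date first returned to the chamber (later first): Johansson and Yilmaz (28 Jan 2007) before Mendoza (20 Jun 2004) before Castillo (3 Oct 2001).
Johansson and Yilmaz both have terms served 7 terms, so the next rule applies.
Among Johansson and Yilmaz, alphabetically by surname: Johansson before Yilmaz.
Abara, Bianchi and Pereira all have date first returned to the chamber 16 Feb 1995, so the next rule applies.
Abara, Bianchi and Pereira all have terms served 4 terms, so the next rule applies.
Among Abara, Bianchi and Pereira, alphabetically by surname: Abara before Bianchi before Pereira.
Full order: Johansson, Yilmaz, Mendoza, Castillo, Abara, Bianchi, Pereira.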